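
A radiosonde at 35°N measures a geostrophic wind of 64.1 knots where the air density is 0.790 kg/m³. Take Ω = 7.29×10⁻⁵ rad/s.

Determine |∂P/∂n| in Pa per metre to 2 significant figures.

Coriolis parameter at 35°N:
f = 2Ω sin φ = 2 × 7.29×10⁻⁵ × sin 35° = 8.36×10⁻⁵ s⁻¹
Wind speed in SI: 64.1 knots = 33.0 m/s
Geostrophic balance rearranged: |∂P/∂n| = f ρ V_g
|∂P/∂n| = 8.36×10⁻⁵ × 0.790 × 33.0 = 2.18×10⁻³ Pa/m

2.2×10⁻³ Pa/m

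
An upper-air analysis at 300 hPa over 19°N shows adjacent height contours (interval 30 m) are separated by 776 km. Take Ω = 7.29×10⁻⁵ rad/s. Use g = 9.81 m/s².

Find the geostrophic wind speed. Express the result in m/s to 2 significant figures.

Coriolis parameter at 19°N:
f = 2Ω sin φ = 2 × 7.29×10⁻⁵ × sin 19° = 4.75×10⁻⁵ s⁻¹
Height gradient: |∂Z/∂n| = 30 m / 776000 m = 3.87×10⁻⁵
On a pressure surface, geostrophic balance gives V_g = (g/f)|∂Z/∂n|:
V_g = 9.81 × 3.87×10⁻⁵ / 4.75×10⁻⁵ = 7.99 m/s

8.0 m/s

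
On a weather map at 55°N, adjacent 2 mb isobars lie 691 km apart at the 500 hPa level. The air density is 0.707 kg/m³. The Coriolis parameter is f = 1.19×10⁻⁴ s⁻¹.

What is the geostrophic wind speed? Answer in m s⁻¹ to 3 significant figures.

3.44 m s⁻¹

Pressure gradient: |∂P/∂n| = 200 Pa / 691000 m = 2.89×10⁻⁴ Pa/m
Geostrophic balance (pressure-gradient force = Coriolis force):
V_g = (1/(fρ)) |∂P/∂n| = 2.89×10⁻⁴ / (1.19×10⁻⁴ × 0.707) = 3.44 m/s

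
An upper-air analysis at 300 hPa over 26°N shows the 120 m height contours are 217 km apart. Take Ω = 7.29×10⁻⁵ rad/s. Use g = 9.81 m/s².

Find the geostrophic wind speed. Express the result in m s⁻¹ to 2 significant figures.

Coriolis parameter at 26°N:
f = 2Ω sin φ = 2 × 7.29×10⁻⁵ × sin 26° = 6.39×10⁻⁵ s⁻¹
Height gradient: |∂Z/∂n| = 120 m / 217000 m = 5.53×10⁻⁴
On a pressure surface, geostrophic balance gives V_g = (g/f)|∂Z/∂n|:
V_g = 9.81 × 5.53×10⁻⁴ / 6.39×10⁻⁵ = 84.9 m/s

85 m s⁻¹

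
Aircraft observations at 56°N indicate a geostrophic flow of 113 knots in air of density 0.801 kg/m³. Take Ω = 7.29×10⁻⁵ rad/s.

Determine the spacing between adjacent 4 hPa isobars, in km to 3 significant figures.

71.1 km

Coriolis parameter at 56°N:
f = 2Ω sin φ = 2 × 7.29×10⁻⁵ × sin 56° = 1.21×10⁻⁴ s⁻¹
Wind speed in SI: 113 knots = 58.1 m/s
Geostrophic balance rearranged: |∂P/∂n| = f ρ V_g
|∂P/∂n| = 1.21×10⁻⁴ × 0.801 × 58.1 = 5.63×10⁻³ Pa/m
Isobar spacing: Δn = ΔP/|∂P/∂n| = 400 Pa / 5.63×10⁻³ Pa/m = 71069 m ≈ 71.1 km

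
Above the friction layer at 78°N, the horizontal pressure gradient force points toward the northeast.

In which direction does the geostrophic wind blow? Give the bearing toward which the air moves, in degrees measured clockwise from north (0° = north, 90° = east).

The pressure-gradient force points toward the northeast (bearing 045°).
Geostrophic balance: in the Northern Hemisphere the Coriolis force deflects motion to the right, so the geostrophic wind blows 90° to the right of the pressure-gradient force (low pressure on the left).
Rotating 045° by 90° clockwise gives 135° — the wind blows toward the southeast.

135°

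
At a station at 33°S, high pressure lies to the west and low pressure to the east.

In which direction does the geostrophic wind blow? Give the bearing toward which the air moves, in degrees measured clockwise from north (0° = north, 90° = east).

000°

The pressure-gradient force points toward the east (bearing 090°).
Geostrophic balance: in the Southern Hemisphere the Coriolis force deflects motion to the left, so the geostrophic wind blows 90° to the left of the pressure-gradient force (low pressure on the right).
Rotating 090° by 90° counterclockwise gives 000° — the wind blows toward the north.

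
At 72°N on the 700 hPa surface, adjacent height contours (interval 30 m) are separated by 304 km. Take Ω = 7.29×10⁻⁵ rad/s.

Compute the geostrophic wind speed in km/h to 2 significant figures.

25 km/h

Coriolis parameter at 72°N:
f = 2Ω sin φ = 2 × 7.29×10⁻⁵ × sin 72° = 1.39×10⁻⁴ s⁻¹
Height gradient: |∂Z/∂n| = 30 m / 304000 m = 9.87×10⁻⁵
On a pressure surface, geostrophic balance gives V_g = (g/f)|∂Z/∂n|:
V_g = 9.81 × 9.87×10⁻⁵ / 1.39×10⁻⁴ = 6.98 m/s
Converting: 6.98 m/s × 3.6 = 25 km/h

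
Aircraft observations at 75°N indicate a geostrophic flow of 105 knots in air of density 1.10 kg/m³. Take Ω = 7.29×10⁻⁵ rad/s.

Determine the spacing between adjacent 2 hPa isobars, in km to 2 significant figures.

Coriolis parameter at 75°N:
f = 2Ω sin φ = 2 × 7.29×10⁻⁵ × sin 75° = 1.41×10⁻⁴ s⁻¹
Wind speed in SI: 105 knots = 54.0 m/s
Geostrophic balance rearranged: |∂P/∂n| = f ρ V_g
|∂P/∂n| = 1.41×10⁻⁴ × 1.10 × 54.0 = 8.37×10⁻³ Pa/m
Isobar spacing: Δn = ΔP/|∂P/∂n| = 200 Pa / 8.37×10⁻³ Pa/m = 23901 m ≈ 24 km

24 km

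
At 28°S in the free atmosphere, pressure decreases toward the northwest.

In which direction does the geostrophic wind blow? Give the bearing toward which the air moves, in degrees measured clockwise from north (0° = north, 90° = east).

The pressure-gradient force points toward the northwest (bearing 315°).
Geostrophic balance: in the Southern Hemisphere the Coriolis force deflects motion to the left, so the geostrophic wind blows 90° to the left of the pressure-gradient force (low pressure on the right).
Rotating 315° by 90° counterclockwise gives 225° — the wind blows toward the southwest.

225°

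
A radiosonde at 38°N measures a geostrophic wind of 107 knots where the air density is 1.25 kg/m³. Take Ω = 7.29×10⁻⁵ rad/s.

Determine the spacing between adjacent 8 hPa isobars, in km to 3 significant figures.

Coriolis parameter at 38°N:
f = 2Ω sin φ = 2 × 7.29×10⁻⁵ × sin 38° = 8.98×10⁻⁵ s⁻¹
Wind speed in SI: 107 knots = 55.0 m/s
Geostrophic balance rearranged: |∂P/∂n| = f ρ V_g
|∂P/∂n| = 8.98×10⁻⁵ × 1.25 × 55.0 = 6.18×10⁻³ Pa/m
Isobar spacing: Δn = ΔP/|∂P/∂n| = 800 Pa / 6.18×10⁻³ Pa/m = 129526 m ≈ 130 km

130 km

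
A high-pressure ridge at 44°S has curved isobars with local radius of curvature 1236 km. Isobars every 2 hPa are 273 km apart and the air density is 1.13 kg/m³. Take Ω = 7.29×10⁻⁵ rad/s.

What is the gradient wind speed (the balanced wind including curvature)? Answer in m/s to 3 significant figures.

6.77 m/s

Coriolis parameter at 44°S:
f = 2Ω sin φ = 2 × 7.29×10⁻⁵ × sin 44° = 1.01×10⁻⁴ s⁻¹
Pressure gradient: |∂P/∂n| = 200 Pa / 273000 m = 7.33×10⁻⁴ Pa/m
Geostrophic speed: V_g = |∂P/∂n|/(fρ) = 7.33×10⁻⁴/(1.01×10⁻⁴ × 1.13) = 6.40 m/s
Around a high, pressure-gradient force acts outward with centrifugal, so Coriolis balances both:
fV = (1/ρ)|∂P/∂n| + V²/R  →  V² − fR·V + fR·V_g = 0
With fR = 1.01×10⁻⁴ × 1236×10³ m = 125 m/s:
V = [fR − √((fR)² − 4 fR V_g)]/2 = [125 − √(125² − 4×125×6.4)]/2 = 6.77 m/s
Supergeostrophic (V > V_g = 6.4 m/s), as expected around a high.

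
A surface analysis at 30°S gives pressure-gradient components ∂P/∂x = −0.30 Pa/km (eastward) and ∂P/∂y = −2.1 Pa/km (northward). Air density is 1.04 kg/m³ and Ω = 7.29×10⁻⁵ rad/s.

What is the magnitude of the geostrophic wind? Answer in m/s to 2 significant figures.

28 m/s

Coriolis parameter at 30°S:
f = 2Ω sin φ = 2 × 7.29×10⁻⁵ × sin 30° = 7.29×10⁻⁵ s⁻¹
In the Southern Hemisphere f is negative: f = −7.29×10⁻⁵ s⁻¹.
Component geostrophic relations (x east, y north):
u_g = −(1/(fρ)) ∂P/∂y,  v_g = (1/(fρ)) ∂P/∂x
u_g = −(−2.1×10⁻³)/(−7.29×10⁻⁵ × 1.04) = −27.7 m/s;  v_g = (−0.30×10⁻³)/(−7.29×10⁻⁵ × 1.04) = 3.96 m/s
|V_g| = √(u_g² + v_g²) = 28.0 m/s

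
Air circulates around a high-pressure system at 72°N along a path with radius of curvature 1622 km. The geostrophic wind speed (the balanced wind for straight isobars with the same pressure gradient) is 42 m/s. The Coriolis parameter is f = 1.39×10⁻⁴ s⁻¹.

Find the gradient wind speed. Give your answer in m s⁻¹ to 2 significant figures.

56 m s⁻¹

Around a high, pressure-gradient force acts outward with centrifugal, so Coriolis balances both:
fV = (1/ρ)|∂P/∂n| + V²/R  →  V² − fR·V + fR·V_g = 0
With fR = 1.39×10⁻⁴ × 1622×10³ m = 225 m/s:
V = [fR − √((fR)² − 4 fR V_g)]/2 = [225 − √(225² − 4×225×42)]/2 = 55.8 m/s
Supergeostrophic (V > V_g = 42 m/s), as expected around a high.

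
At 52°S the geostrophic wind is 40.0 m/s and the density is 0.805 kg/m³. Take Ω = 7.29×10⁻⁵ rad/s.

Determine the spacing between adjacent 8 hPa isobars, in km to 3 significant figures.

Coriolis parameter at 52°S:
f = 2Ω sin φ = 2 × 7.29×10⁻⁵ × sin 52° = 1.15×10⁻⁴ s⁻¹
Geostrophic balance rearranged: |∂P/∂n| = f ρ V_g
|∂P/∂n| = 1.15×10⁻⁴ × 0.805 × 40.0 = 3.70×10⁻³ Pa/m
Isobar spacing: Δn = ΔP/|∂P/∂n| = 800 Pa / 3.70×10⁻³ Pa/m = 216244 m ≈ 216 km

216 km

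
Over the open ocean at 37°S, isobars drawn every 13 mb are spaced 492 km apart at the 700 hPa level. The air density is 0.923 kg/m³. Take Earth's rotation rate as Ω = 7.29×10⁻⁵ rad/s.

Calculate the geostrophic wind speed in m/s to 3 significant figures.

32.6 m/s

Coriolis parameter at 37°S:
f = 2Ω sin φ = 2 × 7.29×10⁻⁵ × sin 37° = 8.77×10⁻⁵ s⁻¹
Pressure gradient: |∂P/∂n| = 1300 Pa / 492000 m = 2.64×10⁻³ Pa/m
Geostrophic balance (pressure-gradient force = Coriolis force):
V_g = (1/(fρ)) |∂P/∂n| = 2.64×10⁻³ / (8.77×10⁻⁵ × 0.923) = 32.6 m/s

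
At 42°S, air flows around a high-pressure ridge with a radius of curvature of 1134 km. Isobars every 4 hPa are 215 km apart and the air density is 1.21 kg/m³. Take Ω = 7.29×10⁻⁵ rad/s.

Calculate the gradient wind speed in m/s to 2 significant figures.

Coriolis parameter at 42°S:
f = 2Ω sin φ = 2 × 7.29×10⁻⁵ × sin 42° = 9.76×10⁻⁵ s⁻¹
Pressure gradient: |∂P/∂n| = 400 Pa / 215000 m = 1.86×10⁻³ Pa/m
Geostrophic speed: V_g = |∂P/∂n|/(fρ) = 1.86×10⁻³/(9.76×10⁻⁵ × 1.21) = 15.8 m/s
Around a high, pressure-gradient force acts outward with centrifugal, so Coriolis balances both:
fV = (1/ρ)|∂P/∂n| + V²/R  →  V² − fR·V + fR·V_g = 0
With fR = 9.76×10⁻⁵ × 1134×10³ m = 111 m/s:
V = [fR − √((fR)² − 4 fR V_g)]/2 = [111 − √(111² − 4×111×15.8)]/2 = 19 m/s
Supergeostrophic (V > V_g = 15.8 m/s), as expected around a high.

19 m/s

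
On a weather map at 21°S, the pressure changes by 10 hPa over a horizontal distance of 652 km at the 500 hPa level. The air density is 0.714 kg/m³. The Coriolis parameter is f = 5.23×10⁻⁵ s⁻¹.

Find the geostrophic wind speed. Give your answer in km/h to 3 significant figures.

Pressure gradient: |∂P/∂n| = 1000 Pa / 652000 m = 1.53×10⁻³ Pa/m
Geostrophic balance (pressure-gradient force = Coriolis force):
V_g = (1/(fρ)) |∂P/∂n| = 1.53×10⁻³ / (5.23×10⁻⁵ × 0.714) = 41.1 m/s
Converting: 41.1 m/s × 3.6 = 148 km/h

148 km/h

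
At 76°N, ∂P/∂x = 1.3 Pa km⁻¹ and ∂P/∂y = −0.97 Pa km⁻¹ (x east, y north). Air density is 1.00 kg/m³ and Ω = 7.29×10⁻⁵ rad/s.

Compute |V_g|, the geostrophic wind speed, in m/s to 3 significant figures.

Coriolis parameter at 76°N:
f = 2Ω sin φ = 2 × 7.29×10⁻⁵ × sin 76° = 1.41×10⁻⁴ s⁻¹
Component geostrophic relations (x east, y north):
u_g = −(1/(fρ)) ∂P/∂y,  v_g = (1/(fρ)) ∂P/∂x
u_g = −(−0.97×10⁻³)/(1.41×10⁻⁴ × 1.00) = 6.86 m/s;  v_g = (1.3×10⁻³)/(1.41×10⁻⁴ × 1.00) = 9.19 m/s
|V_g| = √(u_g² + v_g²) = 11.5 m/s

11.5 m/s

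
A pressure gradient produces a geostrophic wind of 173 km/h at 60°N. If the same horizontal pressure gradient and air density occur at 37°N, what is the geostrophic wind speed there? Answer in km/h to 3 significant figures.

With the same pressure gradient and density, V_g ∝ 1/f ∝ 1/sin φ.
V₂ = V₁ · sin φ₁ / sin φ₂ = 173 × sin 60° / sin 37°
V₂ = 173 × 0.8660/0.6018 = 249 km/h

249 km/h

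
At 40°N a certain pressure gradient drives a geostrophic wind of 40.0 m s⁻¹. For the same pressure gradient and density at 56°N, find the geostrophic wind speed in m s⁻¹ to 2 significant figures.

31 m s⁻¹

With the same pressure gradient and density, V_g ∝ 1/f ∝ 1/sin φ.
V₂ = V₁ · sin φ₁ / sin φ₂ = 40.0 × sin 40° / sin 56°
V₂ = 40.0 × 0.6428/0.8290 = 31 m s⁻¹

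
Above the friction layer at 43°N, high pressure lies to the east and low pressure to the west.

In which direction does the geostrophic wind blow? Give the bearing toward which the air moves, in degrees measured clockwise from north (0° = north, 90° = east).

000°

The pressure-gradient force points toward the west (bearing 270°).
Geostrophic balance: in the Northern Hemisphere the Coriolis force deflects motion to the right, so the geostrophic wind blows 90° to the right of the pressure-gradient force (low pressure on the left).
Rotating 270° by 90° clockwise gives 000° — the wind blows toward the north.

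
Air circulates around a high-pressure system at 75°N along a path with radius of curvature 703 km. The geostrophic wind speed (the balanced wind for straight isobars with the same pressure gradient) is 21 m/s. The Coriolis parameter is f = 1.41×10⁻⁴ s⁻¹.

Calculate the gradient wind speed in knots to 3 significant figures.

Around a high, pressure-gradient force acts outward with centrifugal, so Coriolis balances both:
fV = (1/ρ)|∂P/∂n| + V²/R  →  V² − fR·V + fR·V_g = 0
With fR = 1.41×10⁻⁴ × 703×10³ m = 99.1 m/s:
V = [fR − √((fR)² − 4 fR V_g)]/2 = [99.1 − √(99.1² − 4×99.1×21)]/2 = 30.2 m/s
Supergeostrophic (V > V_g = 21 m/s), as expected around a high.
Converting: 30.2 m/s × 1.944 = 58.7 knots

58.7 knots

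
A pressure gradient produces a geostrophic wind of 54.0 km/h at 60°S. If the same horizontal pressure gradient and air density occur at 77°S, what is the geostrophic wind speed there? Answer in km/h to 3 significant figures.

48.0 km/h

With the same pressure gradient and density, V_g ∝ 1/f ∝ 1/sin φ.
V₂ = V₁ · sin φ₁ / sin φ₂ = 54.0 × sin 60° / sin 77°
V₂ = 54.0 × 0.8660/0.9744 = 48.0 km/h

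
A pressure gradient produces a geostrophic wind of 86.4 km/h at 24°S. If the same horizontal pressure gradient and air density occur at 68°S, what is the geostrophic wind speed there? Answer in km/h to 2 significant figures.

38 km/h

With the same pressure gradient and density, V_g ∝ 1/f ∝ 1/sin φ.
V₂ = V₁ · sin φ₁ / sin φ₂ = 86.4 × sin 24° / sin 68°
V₂ = 86.4 × 0.4067/0.9272 = 38 km/h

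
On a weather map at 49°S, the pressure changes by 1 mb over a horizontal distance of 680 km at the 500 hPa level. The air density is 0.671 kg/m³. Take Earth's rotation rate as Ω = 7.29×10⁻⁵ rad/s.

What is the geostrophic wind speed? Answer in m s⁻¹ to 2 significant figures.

2.0 m s⁻¹

Coriolis parameter at 49°S:
f = 2Ω sin φ = 2 × 7.29×10⁻⁵ × sin 49° = 1.10×10⁻⁴ s⁻¹
Pressure gradient: |∂P/∂n| = 100 Pa / 680000 m = 1.47×10⁻⁴ Pa/m
Geostrophic balance (pressure-gradient force = Coriolis force):
V_g = (1/(fρ)) |∂P/∂n| = 1.47×10⁻⁴ / (1.10×10⁻⁴ × 0.671) = 1.99 m/s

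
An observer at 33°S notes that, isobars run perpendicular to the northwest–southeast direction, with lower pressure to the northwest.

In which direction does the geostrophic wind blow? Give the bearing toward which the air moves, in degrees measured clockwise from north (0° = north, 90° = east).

225°

The pressure-gradient force points toward the northwest (bearing 315°).
Geostrophic balance: in the Southern Hemisphere the Coriolis force deflects motion to the left, so the geostrophic wind blows 90° to the left of the pressure-gradient force (low pressure on the right).
Rotating 315° by 90° counterclockwise gives 225° — the wind blows toward the southwest.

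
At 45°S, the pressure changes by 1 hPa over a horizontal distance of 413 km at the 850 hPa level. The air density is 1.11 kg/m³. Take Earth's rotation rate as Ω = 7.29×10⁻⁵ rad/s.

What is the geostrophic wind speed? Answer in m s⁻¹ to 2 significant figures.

Coriolis parameter at 45°S:
f = 2Ω sin φ = 2 × 7.29×10⁻⁵ × sin 45° = 1.03×10⁻⁴ s⁻¹
Pressure gradient: |∂P/∂n| = 100 Pa / 413000 m = 2.42×10⁻⁴ Pa/m
Geostrophic balance (pressure-gradient force = Coriolis force):
V_g = (1/(fρ)) |∂P/∂n| = 2.42×10⁻⁴ / (1.03×10⁻⁴ × 1.11) = 2.12 m/s

2.1 m s⁻¹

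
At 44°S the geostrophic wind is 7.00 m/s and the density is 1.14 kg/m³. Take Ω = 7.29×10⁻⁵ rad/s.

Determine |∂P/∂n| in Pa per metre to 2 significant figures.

Coriolis parameter at 44°S:
f = 2Ω sin φ = 2 × 7.29×10⁻⁵ × sin 44° = 1.01×10⁻⁴ s⁻¹
Geostrophic balance rearranged: |∂P/∂n| = f ρ V_g
|∂P/∂n| = 1.01×10⁻⁴ × 1.14 × 7.00 = 8.08×10⁻⁴ Pa/m

8.1×10⁻⁴ Pa/m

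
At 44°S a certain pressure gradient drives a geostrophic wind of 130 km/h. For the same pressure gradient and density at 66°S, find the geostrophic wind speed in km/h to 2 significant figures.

With the same pressure gradient and density, V_g ∝ 1/f ∝ 1/sin φ.
V₂ = V₁ · sin φ₁ / sin φ₂ = 130 × sin 44° / sin 66°
V₂ = 130 × 0.6947/0.9135 = 99 km/h

99 km/h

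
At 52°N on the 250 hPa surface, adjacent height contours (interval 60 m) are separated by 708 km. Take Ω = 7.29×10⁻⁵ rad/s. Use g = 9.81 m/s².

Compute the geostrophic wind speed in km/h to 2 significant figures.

26 km/h

Coriolis parameter at 52°N:
f = 2Ω sin φ = 2 × 7.29×10⁻⁵ × sin 52° = 1.15×10⁻⁴ s⁻¹
Height gradient: |∂Z/∂n| = 60 m / 708000 m = 8.47×10⁻⁵
On a pressure surface, geostrophic balance gives V_g = (g/f)|∂Z/∂n|:
V_g = 9.81 × 8.47×10⁻⁵ / 1.15×10⁻⁴ = 7.24 m/s
Converting: 7.24 m/s × 3.6 = 26 km/h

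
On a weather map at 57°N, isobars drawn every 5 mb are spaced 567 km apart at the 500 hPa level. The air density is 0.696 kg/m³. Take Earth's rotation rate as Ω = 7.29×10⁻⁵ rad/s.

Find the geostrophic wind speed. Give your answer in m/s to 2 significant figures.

Coriolis parameter at 57°N:
f = 2Ω sin φ = 2 × 7.29×10⁻⁵ × sin 57° = 1.22×10⁻⁴ s⁻¹
Pressure gradient: |∂P/∂n| = 500 Pa / 567000 m = 8.82×10⁻⁴ Pa/m
Geostrophic balance (pressure-gradient force = Coriolis force):
V_g = (1/(fρ)) |∂P/∂n| = 8.82×10⁻⁴ / (1.22×10⁻⁴ × 0.696) = 10.4 m/s

10 m/s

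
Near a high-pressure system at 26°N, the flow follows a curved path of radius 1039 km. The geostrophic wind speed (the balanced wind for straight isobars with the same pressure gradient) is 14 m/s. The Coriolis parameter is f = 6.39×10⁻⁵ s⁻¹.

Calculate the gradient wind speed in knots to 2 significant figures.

39 knots

Around a high, pressure-gradient force acts outward with centrifugal, so Coriolis balances both:
fV = (1/ρ)|∂P/∂n| + V²/R  →  V² − fR·V + fR·V_g = 0
With fR = 6.39×10⁻⁵ × 1039×10³ m = 66.4 m/s:
V = [fR − √((fR)² − 4 fR V_g)]/2 = [66.4 − √(66.4² − 4×66.4×14)]/2 = 20.1 m/s
Supergeostrophic (V > V_g = 14 m/s), as expected around a high.
Converting: 20.1 m/s × 1.944 = 39 knots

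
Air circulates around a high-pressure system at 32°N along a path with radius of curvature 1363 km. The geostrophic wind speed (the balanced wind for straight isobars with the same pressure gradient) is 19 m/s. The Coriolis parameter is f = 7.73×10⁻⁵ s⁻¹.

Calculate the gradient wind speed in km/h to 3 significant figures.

89.5 km/h

Around a high, pressure-gradient force acts outward with centrifugal, so Coriolis balances both:
fV = (1/ρ)|∂P/∂n| + V²/R  →  V² − fR·V + fR·V_g = 0
With fR = 7.73×10⁻⁵ × 1363×10³ m = 105 m/s:
V = [fR − √((fR)² − 4 fR V_g)]/2 = [105 − √(105² − 4×105×19)]/2 = 24.9 m/s
Supergeostrophic (V > V_g = 19 m/s), as expected around a high.
Converting: 24.9 m/s × 3.6 = 89.5 km/h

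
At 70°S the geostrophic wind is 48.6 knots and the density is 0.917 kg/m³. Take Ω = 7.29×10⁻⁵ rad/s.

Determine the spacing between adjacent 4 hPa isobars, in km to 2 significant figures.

130 km

Coriolis parameter at 70°S:
f = 2Ω sin φ = 2 × 7.29×10⁻⁵ × sin 70° = 1.37×10⁻⁴ s⁻¹
Wind speed in SI: 48.6 knots = 25.0 m/s
Geostrophic balance rearranged: |∂P/∂n| = f ρ V_g
|∂P/∂n| = 1.37×10⁻⁴ × 0.917 × 25.0 = 3.14×10⁻³ Pa/m
Isobar spacing: Δn = ΔP/|∂P/∂n| = 400 Pa / 3.14×10⁻³ Pa/m = 127342 m ≈ 130 km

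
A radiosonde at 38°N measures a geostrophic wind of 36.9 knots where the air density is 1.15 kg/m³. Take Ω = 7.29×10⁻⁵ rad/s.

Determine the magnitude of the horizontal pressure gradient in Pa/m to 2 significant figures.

2.0×10⁻³ Pa/m

Coriolis parameter at 38°N:
f = 2Ω sin φ = 2 × 7.29×10⁻⁵ × sin 38° = 8.98×10⁻⁵ s⁻¹
Wind speed in SI: 36.9 knots = 19.0 m/s
Geostrophic balance rearranged: |∂P/∂n| = f ρ V_g
|∂P/∂n| = 8.98×10⁻⁵ × 1.15 × 19.0 = 1.96×10⁻³ Pa/m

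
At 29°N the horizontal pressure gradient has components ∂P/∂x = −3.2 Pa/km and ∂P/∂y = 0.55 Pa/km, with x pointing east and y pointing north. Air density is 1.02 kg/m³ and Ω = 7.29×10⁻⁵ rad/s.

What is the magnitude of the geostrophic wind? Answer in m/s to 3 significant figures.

45.0 m/s

Coriolis parameter at 29°N:
f = 2Ω sin φ = 2 × 7.29×10⁻⁵ × sin 29° = 7.07×10⁻⁵ s⁻¹
Component geostrophic relations (x east, y north):
u_g = −(1/(fρ)) ∂P/∂y,  v_g = (1/(fρ)) ∂P/∂x
u_g = −(0.55×10⁻³)/(7.07×10⁻⁵ × 1.02) = −7.63 m/s;  v_g = (−3.2×10⁻³)/(7.07×10⁻⁵ × 1.02) = −44.4 m/s
|V_g| = √(u_g² + v_g²) = 45.0 m/s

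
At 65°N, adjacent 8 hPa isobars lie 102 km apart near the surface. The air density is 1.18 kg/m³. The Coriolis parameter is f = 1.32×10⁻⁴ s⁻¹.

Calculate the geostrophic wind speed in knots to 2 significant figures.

98 knots

Pressure gradient: |∂P/∂n| = 800 Pa / 102000 m = 7.84×10⁻³ Pa/m
Geostrophic balance (pressure-gradient force = Coriolis force):
V_g = (1/(fρ)) |∂P/∂n| = 7.84×10⁻³ / (1.32×10⁻⁴ × 1.18) = 50.4 m/s
Converting: 50.4 m/s × 1.944 = 98 knots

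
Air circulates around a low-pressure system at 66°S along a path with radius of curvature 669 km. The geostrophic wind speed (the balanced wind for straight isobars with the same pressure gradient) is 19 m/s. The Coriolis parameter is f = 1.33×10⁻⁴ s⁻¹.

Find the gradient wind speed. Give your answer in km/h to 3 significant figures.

Around a low, centrifugal force acts outward with Coriolis, so pressure-gradient force balances both:
(1/ρ)|∂P/∂n| = fV + V²/R  →  V² + fR·V − fR·V_g = 0
With fR = 1.33×10⁻⁴ × 669×10³ m = 89.0 m/s:
V = [−fR + √((fR)² + 4 fR V_g)]/2 = [−89.0 + √(89.0² + 4×89.0×19)]/2 = 16.1 m/s
Subgeostrophic (V < V_g = 19 m/s), as expected around a low.
Converting: 16.1 m/s × 3.6 = 57.9 km/h

57.9 km/h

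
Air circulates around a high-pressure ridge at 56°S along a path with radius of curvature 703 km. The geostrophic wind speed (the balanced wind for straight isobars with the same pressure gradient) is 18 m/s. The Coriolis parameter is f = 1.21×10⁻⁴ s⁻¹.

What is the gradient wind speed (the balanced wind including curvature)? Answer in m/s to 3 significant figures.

25.9 m/s

Around a high, pressure-gradient force acts outward with centrifugal, so Coriolis balances both:
fV = (1/ρ)|∂P/∂n| + V²/R  →  V² − fR·V + fR·V_g = 0
With fR = 1.21×10⁻⁴ × 703×10³ m = 85.1 m/s:
V = [fR − √((fR)² − 4 fR V_g)]/2 = [85.1 − √(85.1² − 4×85.1×18)]/2 = 25.9 m/s
Supergeostrophic (V > V_g = 18 m/s), as expected around a high.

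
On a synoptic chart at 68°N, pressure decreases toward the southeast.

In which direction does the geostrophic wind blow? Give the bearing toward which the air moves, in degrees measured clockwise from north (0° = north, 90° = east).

225°

The pressure-gradient force points toward the southeast (bearing 135°).
Geostrophic balance: in the Northern Hemisphere the Coriolis force deflects motion to the right, so the geostrophic wind blows 90° to the right of the pressure-gradient force (low pressure on the left).
Rotating 135° by 90° clockwise gives 225° — the wind blows toward the southwest.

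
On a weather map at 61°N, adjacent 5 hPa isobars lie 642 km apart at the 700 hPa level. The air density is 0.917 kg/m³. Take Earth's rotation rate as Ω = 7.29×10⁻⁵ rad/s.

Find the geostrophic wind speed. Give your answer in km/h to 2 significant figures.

Coriolis parameter at 61°N:
f = 2Ω sin φ = 2 × 7.29×10⁻⁵ × sin 61° = 1.28×10⁻⁴ s⁻¹
Pressure gradient: |∂P/∂n| = 500 Pa / 642000 m = 7.79×10⁻⁴ Pa/m
Geostrophic balance (pressure-gradient force = Coriolis force):
V_g = (1/(fρ)) |∂P/∂n| = 7.79×10⁻⁴ / (1.28×10⁻⁴ × 0.917) = 6.66 m/s
Converting: 6.66 m/s × 3.6 = 24 km/h

24 km/h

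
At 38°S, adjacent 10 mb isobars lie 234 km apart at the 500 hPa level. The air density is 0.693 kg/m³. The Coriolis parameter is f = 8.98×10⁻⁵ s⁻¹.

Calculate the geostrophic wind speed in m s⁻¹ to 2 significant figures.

Pressure gradient: |∂P/∂n| = 1000 Pa / 234000 m = 4.27×10⁻³ Pa/m
Geostrophic balance (pressure-gradient force = Coriolis force):
V_g = (1/(fρ)) |∂P/∂n| = 4.27×10⁻³ / (8.98×10⁻⁵ × 0.693) = 68.7 m/s

69 m s⁻¹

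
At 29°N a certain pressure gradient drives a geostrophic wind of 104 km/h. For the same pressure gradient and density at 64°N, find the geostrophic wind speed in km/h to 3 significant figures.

56.1 km/h

With the same pressure gradient and density, V_g ∝ 1/f ∝ 1/sin φ.
V₂ = V₁ · sin φ₁ / sin φ₂ = 104 × sin 29° / sin 64°
V₂ = 104 × 0.4848/0.8988 = 56.1 km/h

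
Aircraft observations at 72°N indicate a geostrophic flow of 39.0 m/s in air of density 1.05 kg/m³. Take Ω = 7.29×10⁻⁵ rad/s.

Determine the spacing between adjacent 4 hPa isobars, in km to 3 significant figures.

70.4 km

Coriolis parameter at 72°N:
f = 2Ω sin φ = 2 × 7.29×10⁻⁵ × sin 72° = 1.39×10⁻⁴ s⁻¹
Geostrophic balance rearranged: |∂P/∂n| = f ρ V_g
|∂P/∂n| = 1.39×10⁻⁴ × 1.05 × 39.0 = 5.68×10⁻³ Pa/m
Isobar spacing: Δn = ΔP/|∂P/∂n| = 400 Pa / 5.68×10⁻³ Pa/m = 70444 m ≈ 70.4 km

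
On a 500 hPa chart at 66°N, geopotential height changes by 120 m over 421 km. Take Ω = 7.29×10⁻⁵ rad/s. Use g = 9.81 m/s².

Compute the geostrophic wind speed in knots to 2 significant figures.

Coriolis parameter at 66°N:
f = 2Ω sin φ = 2 × 7.29×10⁻⁵ × sin 66° = 1.33×10⁻⁴ s⁻¹
Height gradient: |∂Z/∂n| = 120 m / 421000 m = 2.85×10⁻⁴
On a pressure surface, geostrophic balance gives V_g = (g/f)|∂Z/∂n|:
V_g = 9.81 × 2.85×10⁻⁴ / 1.33×10⁻⁴ = 21.0 m/s
Converting: 21.0 m/s × 1.944 = 41 knots

41 knots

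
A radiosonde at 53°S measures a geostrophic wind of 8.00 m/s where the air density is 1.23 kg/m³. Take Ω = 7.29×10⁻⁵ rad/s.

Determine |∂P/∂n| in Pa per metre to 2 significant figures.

1.1×10⁻³ Pa/m

Coriolis parameter at 53°S:
f = 2Ω sin φ = 2 × 7.29×10⁻⁵ × sin 53° = 1.16×10⁻⁴ s⁻¹
Geostrophic balance rearranged: |∂P/∂n| = f ρ V_g
|∂P/∂n| = 1.16×10⁻⁴ × 1.23 × 8.00 = 1.15×10⁻³ Pa/m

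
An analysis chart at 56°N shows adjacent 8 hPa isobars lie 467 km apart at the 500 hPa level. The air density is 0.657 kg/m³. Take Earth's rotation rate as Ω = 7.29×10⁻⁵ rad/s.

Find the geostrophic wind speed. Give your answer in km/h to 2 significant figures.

78 km/h

Coriolis parameter at 56°N:
f = 2Ω sin φ = 2 × 7.29×10⁻⁵ × sin 56° = 1.21×10⁻⁴ s⁻¹
Pressure gradient: |∂P/∂n| = 800 Pa / 467000 m = 1.71×10⁻³ Pa/m
Geostrophic balance (pressure-gradient force = Coriolis force):
V_g = (1/(fρ)) |∂P/∂n| = 1.71×10⁻³ / (1.21×10⁻⁴ × 0.657) = 21.6 m/s
Converting: 21.6 m/s × 3.6 = 78 km/h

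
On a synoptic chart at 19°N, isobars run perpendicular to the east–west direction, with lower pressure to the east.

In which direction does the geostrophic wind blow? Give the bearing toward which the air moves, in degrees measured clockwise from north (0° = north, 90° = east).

180°

The pressure-gradient force points toward the east (bearing 090°).
Geostrophic balance: in the Northern Hemisphere the Coriolis force deflects motion to the right, so the geostrophic wind blows 90° to the right of the pressure-gradient force (low pressure on the left).
Rotating 090° by 90° clockwise gives 180° — the wind blows toward the south.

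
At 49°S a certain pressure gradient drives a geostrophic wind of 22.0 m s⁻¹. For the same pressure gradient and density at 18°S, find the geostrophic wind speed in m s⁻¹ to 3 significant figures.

53.7 m s⁻¹

With the same pressure gradient and density, V_g ∝ 1/f ∝ 1/sin φ.
V₂ = V₁ · sin φ₁ / sin φ₂ = 22.0 × sin 49° / sin 18°
V₂ = 22.0 × 0.7547/0.3090 = 53.7 m s⁻¹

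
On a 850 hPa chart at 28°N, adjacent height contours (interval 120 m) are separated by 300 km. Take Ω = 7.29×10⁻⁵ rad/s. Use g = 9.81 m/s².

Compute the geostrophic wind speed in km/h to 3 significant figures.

206 km/h

Coriolis parameter at 28°N:
f = 2Ω sin φ = 2 × 7.29×10⁻⁵ × sin 28° = 6.84×10⁻⁵ s⁻¹
Height gradient: |∂Z/∂n| = 120 m / 300000 m = 4.00×10⁻⁴
On a pressure surface, geostrophic balance gives V_g = (g/f)|∂Z/∂n|:
V_g = 9.81 × 4.00×10⁻⁴ / 6.84×10⁻⁵ = 57.3 m/s
Converting: 57.3 m/s × 3.6 = 206 km/h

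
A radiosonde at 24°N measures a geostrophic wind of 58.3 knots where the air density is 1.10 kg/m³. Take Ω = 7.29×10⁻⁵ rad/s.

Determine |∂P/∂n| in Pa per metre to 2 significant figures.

2.0×10⁻³ Pa/m

Coriolis parameter at 24°N:
f = 2Ω sin φ = 2 × 7.29×10⁻⁵ × sin 24° = 5.93×10⁻⁵ s⁻¹
Wind speed in SI: 58.3 knots = 30.0 m/s
Geostrophic balance rearranged: |∂P/∂n| = f ρ V_g
|∂P/∂n| = 5.93×10⁻⁵ × 1.10 × 30.0 = 1.96×10⁻³ Pa/m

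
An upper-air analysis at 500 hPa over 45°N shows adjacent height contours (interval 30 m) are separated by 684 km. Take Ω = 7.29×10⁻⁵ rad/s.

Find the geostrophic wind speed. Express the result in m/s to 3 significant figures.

Coriolis parameter at 45°N:
f = 2Ω sin φ = 2 × 7.29×10⁻⁵ × sin 45° = 1.03×10⁻⁴ s⁻¹
Height gradient: |∂Z/∂n| = 30 m / 684000 m = 4.39×10⁻⁵
On a pressure surface, geostrophic balance gives V_g = (g/f)|∂Z/∂n|:
V_g = 9.81 × 4.39×10⁻⁵ / 1.03×10⁻⁴ = 4.17 m/s

4.17 m/s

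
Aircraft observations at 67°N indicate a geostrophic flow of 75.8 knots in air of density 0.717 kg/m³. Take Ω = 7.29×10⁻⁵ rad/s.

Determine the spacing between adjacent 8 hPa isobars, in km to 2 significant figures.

Coriolis parameter at 67°N:
f = 2Ω sin φ = 2 × 7.29×10⁻⁵ × sin 67° = 1.34×10⁻⁴ s⁻¹
Wind speed in SI: 75.8 knots = 39.0 m/s
Geostrophic balance rearranged: |∂P/∂n| = f ρ V_g
|∂P/∂n| = 1.34×10⁻⁴ × 0.717 × 39.0 = 3.75×10⁻³ Pa/m
Isobar spacing: Δn = ΔP/|∂P/∂n| = 800 Pa / 3.75×10⁻³ Pa/m = 213196 m ≈ 210 km

210 km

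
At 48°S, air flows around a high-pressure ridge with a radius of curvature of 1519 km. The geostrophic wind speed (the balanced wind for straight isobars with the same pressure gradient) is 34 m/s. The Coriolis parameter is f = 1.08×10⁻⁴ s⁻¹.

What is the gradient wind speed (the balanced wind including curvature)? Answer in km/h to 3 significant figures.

173 km/h

Around a high, pressure-gradient force acts outward with centrifugal, so Coriolis balances both:
fV = (1/ρ)|∂P/∂n| + V²/R  →  V² − fR·V + fR·V_g = 0
With fR = 1.08×10⁻⁴ × 1519×10³ m = 164 m/s:
V = [fR − √((fR)² − 4 fR V_g)]/2 = [164 − √(164² − 4×164×34)]/2 = 48.1 m/s
Supergeostrophic (V > V_g = 34 m/s), as expected around a high.
Converting: 48.1 m/s × 3.6 = 173 km/h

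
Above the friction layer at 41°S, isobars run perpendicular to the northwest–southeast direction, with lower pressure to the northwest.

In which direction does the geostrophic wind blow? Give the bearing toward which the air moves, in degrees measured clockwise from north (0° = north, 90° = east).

225°

The pressure-gradient force points toward the northwest (bearing 315°).
Geostrophic balance: in the Southern Hemisphere the Coriolis force deflects motion to the left, so the geostrophic wind blows 90° to the left of the pressure-gradient force (low pressure on the right).
Rotating 315° by 90° counterclockwise gives 225° — the wind blows toward the southwest.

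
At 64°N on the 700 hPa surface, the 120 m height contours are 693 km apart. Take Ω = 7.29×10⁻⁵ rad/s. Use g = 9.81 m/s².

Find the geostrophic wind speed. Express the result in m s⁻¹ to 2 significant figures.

13 m s⁻¹

Coriolis parameter at 64°N:
f = 2Ω sin φ = 2 × 7.29×10⁻⁵ × sin 64° = 1.31×10⁻⁴ s⁻¹
Height gradient: |∂Z/∂n| = 120 m / 693000 m = 1.73×10⁻⁴
On a pressure surface, geostrophic balance gives V_g = (g/f)|∂Z/∂n|:
V_g = 9.81 × 1.73×10⁻⁴ / 1.31×10⁻⁴ = 13.0 m/s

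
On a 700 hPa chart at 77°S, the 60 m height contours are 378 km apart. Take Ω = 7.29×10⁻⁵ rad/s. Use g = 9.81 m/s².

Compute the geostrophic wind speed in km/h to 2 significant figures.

Coriolis parameter at 77°S:
f = 2Ω sin φ = 2 × 7.29×10⁻⁵ × sin 77° = 1.42×10⁻⁴ s⁻¹
Height gradient: |∂Z/∂n| = 60 m / 378000 m = 1.59×10⁻⁴
On a pressure surface, geostrophic balance gives V_g = (g/f)|∂Z/∂n|:
V_g = 9.81 × 1.59×10⁻⁴ / 1.42×10⁻⁴ = 11.0 m/s
Converting: 11.0 m/s × 3.6 = 39 km/h

39 km/h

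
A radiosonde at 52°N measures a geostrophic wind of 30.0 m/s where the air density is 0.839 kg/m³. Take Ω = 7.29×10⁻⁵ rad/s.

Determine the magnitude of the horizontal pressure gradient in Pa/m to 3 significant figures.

Coriolis parameter at 52°N:
f = 2Ω sin φ = 2 × 7.29×10⁻⁵ × sin 52° = 1.15×10⁻⁴ s⁻¹
Geostrophic balance rearranged: |∂P/∂n| = f ρ V_g
|∂P/∂n| = 1.15×10⁻⁴ × 0.839 × 30.0 = 2.89×10⁻³ Pa/m

2.89×10⁻³ Pa/m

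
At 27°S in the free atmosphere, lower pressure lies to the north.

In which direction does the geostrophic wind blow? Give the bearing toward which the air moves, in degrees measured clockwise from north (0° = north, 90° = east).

270°

The pressure-gradient force points toward the north (bearing 000°).
Geostrophic balance: in the Southern Hemisphere the Coriolis force deflects motion to the left, so the geostrophic wind blows 90° to the left of the pressure-gradient force (low pressure on the right).
Rotating 000° by 90° counterclockwise gives 270° — the wind blows toward the west.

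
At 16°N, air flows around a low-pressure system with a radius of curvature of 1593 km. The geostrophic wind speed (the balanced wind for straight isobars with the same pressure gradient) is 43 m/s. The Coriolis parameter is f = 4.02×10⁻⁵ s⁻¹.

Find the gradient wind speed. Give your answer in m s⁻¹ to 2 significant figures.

Around a low, centrifugal force acts outward with Coriolis, so pressure-gradient force balances both:
(1/ρ)|∂P/∂n| = fV + V²/R  →  V² + fR·V − fR·V_g = 0
With fR = 4.02×10⁻⁵ × 1593×10³ m = 64.0 m/s:
V = [−fR + √((fR)² + 4 fR V_g)]/2 = [−64.0 + √(64.0² + 4×64.0×43)]/2 = 29.5 m/s
Subgeostrophic (V < V_g = 43 m/s), as expected around a low.

29 m s⁻¹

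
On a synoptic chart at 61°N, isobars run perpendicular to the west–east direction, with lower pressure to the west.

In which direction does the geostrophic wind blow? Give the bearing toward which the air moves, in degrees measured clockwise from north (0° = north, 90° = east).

The pressure-gradient force points toward the west (bearing 270°).
Geostrophic balance: in the Northern Hemisphere the Coriolis force deflects motion to the right, so the geostrophic wind blows 90° to the right of the pressure-gradient force (low pressure on the left).
Rotating 270° by 90° clockwise gives 000° — the wind blows toward the north.

000°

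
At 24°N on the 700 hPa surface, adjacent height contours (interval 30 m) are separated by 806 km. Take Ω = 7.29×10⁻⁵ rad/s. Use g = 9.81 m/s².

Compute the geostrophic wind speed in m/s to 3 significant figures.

6.16 m/s

Coriolis parameter at 24°N:
f = 2Ω sin φ = 2 × 7.29×10⁻⁵ × sin 24° = 5.93×10⁻⁵ s⁻¹
Height gradient: |∂Z/∂n| = 30 m / 806000 m = 3.72×10⁻⁵
On a pressure surface, geostrophic balance gives V_g = (g/f)|∂Z/∂n|:
V_g = 9.81 × 3.72×10⁻⁵ / 5.93×10⁻⁵ = 6.16 m/s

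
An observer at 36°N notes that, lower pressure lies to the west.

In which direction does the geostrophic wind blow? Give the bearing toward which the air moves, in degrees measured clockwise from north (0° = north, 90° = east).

The pressure-gradient force points toward the west (bearing 270°).
Geostrophic balance: in the Northern Hemisphere the Coriolis force deflects motion to the right, so the geostrophic wind blows 90° to the right of the pressure-gradient force (low pressure on the left).
Rotating 270° by 90° clockwise gives 000° — the wind blows toward the north.

000°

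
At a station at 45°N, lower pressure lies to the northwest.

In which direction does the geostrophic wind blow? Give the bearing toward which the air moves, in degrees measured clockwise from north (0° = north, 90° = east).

The pressure-gradient force points toward the northwest (bearing 315°).
Geostrophic balance: in the Northern Hemisphere the Coriolis force deflects motion to the right, so the geostrophic wind blows 90° to the right of the pressure-gradient force (low pressure on the left).
Rotating 315° by 90° clockwise gives 045° — the wind blows toward the northeast.

045°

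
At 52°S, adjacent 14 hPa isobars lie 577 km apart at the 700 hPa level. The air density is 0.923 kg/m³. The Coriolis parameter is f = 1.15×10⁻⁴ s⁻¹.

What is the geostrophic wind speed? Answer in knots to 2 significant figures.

44 knots

Pressure gradient: |∂P/∂n| = 1400 Pa / 577000 m = 2.43×10⁻³ Pa/m
Geostrophic balance (pressure-gradient force = Coriolis force):
V_g = (1/(fρ)) |∂P/∂n| = 2.43×10⁻³ / (1.15×10⁻⁴ × 0.923) = 22.9 m/s
Converting: 22.9 m/s × 1.944 = 44 knots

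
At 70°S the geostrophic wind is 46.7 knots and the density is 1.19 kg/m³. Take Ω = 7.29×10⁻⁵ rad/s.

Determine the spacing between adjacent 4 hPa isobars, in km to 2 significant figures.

Coriolis parameter at 70°S:
f = 2Ω sin φ = 2 × 7.29×10⁻⁵ × sin 70° = 1.37×10⁻⁴ s⁻¹
Wind speed in SI: 46.7 knots = 24.0 m/s
Geostrophic balance rearranged: |∂P/∂n| = f ρ V_g
|∂P/∂n| = 1.37×10⁻⁴ × 1.19 × 24.0 = 3.92×10⁻³ Pa/m
Isobar spacing: Δn = ΔP/|∂P/∂n| = 400 Pa / 3.92×10⁻³ Pa/m = 102121 m ≈ 100 km

100 km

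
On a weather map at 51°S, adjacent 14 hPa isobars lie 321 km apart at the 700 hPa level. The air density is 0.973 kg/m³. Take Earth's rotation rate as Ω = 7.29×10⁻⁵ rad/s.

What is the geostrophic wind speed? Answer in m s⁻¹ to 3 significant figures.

Coriolis parameter at 51°S:
f = 2Ω sin φ = 2 × 7.29×10⁻⁵ × sin 51° = 1.13×10⁻⁴ s⁻¹
Pressure gradient: |∂P/∂n| = 1400 Pa / 321000 m = 4.36×10⁻³ Pa/m
Geostrophic balance (pressure-gradient force = Coriolis force):
V_g = (1/(fρ)) |∂P/∂n| = 4.36×10⁻³ / (1.13×10⁻⁴ × 0.973) = 39.6 m/s

39.6 m s⁻¹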